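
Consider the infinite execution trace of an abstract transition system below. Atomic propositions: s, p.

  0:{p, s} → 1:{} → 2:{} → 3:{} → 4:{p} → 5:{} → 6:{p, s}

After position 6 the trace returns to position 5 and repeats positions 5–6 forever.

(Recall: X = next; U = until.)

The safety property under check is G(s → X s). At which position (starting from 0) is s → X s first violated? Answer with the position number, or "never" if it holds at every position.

At position 0 the labels are {p, s} and the next position 1 has {}, so s → X s is false there. This is the first violation.

0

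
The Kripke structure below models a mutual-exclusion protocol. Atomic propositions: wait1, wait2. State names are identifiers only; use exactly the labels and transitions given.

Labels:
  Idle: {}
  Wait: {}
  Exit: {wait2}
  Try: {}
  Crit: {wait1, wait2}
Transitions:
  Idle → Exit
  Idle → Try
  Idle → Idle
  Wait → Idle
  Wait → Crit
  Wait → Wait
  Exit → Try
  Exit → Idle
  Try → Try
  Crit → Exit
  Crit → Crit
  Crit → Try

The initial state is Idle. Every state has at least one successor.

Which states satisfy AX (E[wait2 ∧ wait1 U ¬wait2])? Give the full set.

States satisfying E[wait2 ∧ wait1 U ¬wait2]: {Idle, Wait, Try, Crit}.
States satisfying AX (E[wait2 ∧ wait1 U ¬wait2]): {Wait, Exit, Try}.

{Wait, Exit, Try}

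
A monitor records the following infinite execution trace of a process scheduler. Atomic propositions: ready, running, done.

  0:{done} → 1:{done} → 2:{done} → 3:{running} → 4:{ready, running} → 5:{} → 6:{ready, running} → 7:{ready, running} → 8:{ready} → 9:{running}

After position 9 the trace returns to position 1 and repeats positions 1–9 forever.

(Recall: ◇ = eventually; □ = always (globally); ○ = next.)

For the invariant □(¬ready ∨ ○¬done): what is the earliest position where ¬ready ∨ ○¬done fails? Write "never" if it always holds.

¬ready ∨ ○¬done holds at every position 0..9, and those are all the positions the trace ever visits, so the invariant □(¬ready ∨ ○¬done) is never violated.

never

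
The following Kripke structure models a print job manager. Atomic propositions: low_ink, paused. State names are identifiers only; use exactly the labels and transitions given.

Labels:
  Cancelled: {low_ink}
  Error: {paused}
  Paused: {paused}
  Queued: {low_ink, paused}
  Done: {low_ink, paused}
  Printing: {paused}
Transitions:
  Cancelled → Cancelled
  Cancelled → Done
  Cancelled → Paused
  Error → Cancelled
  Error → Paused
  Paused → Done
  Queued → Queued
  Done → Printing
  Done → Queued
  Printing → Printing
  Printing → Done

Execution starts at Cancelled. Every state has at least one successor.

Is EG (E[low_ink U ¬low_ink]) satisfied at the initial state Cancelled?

Holds

States satisfying E[low_ink U ¬low_ink]: {Cancelled, Error, Paused, Done, Printing}.
States satisfying EG (E[low_ink U ¬low_ink]): {Cancelled, Error, Paused, Done, Printing}.
Cancelled ∈ Sat(EG (E[low_ink U ¬low_ink])).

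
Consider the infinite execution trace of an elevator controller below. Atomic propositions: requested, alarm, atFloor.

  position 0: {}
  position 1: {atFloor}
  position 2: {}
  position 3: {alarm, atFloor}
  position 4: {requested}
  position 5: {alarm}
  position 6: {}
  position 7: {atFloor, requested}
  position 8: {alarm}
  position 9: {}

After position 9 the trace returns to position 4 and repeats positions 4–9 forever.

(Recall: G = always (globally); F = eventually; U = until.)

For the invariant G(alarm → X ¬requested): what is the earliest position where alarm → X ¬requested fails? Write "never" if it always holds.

3

Check alarm → X ¬requested at each position in order: 0 ✓, 1 ✓, 2 ✓.
At position 3 the labels are {alarm, atFloor} and the next position 4 has {requested}, so alarm → X ¬requested is false there. This is the first violation.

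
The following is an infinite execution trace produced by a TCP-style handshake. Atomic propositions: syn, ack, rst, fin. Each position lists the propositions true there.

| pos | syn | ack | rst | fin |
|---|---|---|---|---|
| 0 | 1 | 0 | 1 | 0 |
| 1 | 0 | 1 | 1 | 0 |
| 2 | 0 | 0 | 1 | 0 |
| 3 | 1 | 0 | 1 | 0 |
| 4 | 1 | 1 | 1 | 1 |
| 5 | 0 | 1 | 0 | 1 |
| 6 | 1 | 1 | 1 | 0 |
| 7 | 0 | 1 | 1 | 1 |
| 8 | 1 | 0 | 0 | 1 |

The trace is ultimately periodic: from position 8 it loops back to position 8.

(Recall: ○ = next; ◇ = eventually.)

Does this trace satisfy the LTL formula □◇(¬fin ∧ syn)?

◇(¬fin ∧ syn) must hold at every position from 0 onward. It fails at position 7, so □◇(¬fin ∧ syn) is false.

Does not hold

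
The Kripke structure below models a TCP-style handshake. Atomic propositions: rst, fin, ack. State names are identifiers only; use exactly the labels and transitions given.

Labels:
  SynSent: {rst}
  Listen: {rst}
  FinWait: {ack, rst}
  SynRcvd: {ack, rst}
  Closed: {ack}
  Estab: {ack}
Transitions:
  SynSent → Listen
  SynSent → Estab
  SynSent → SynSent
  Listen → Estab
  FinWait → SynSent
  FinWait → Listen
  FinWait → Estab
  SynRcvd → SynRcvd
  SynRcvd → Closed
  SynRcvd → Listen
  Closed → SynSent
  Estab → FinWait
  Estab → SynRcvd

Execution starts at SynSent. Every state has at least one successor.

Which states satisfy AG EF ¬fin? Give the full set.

{SynSent, Listen, FinWait, SynRcvd, Closed, Estab}

States satisfying EF ¬fin: {SynSent, Listen, FinWait, SynRcvd, Closed, Estab}.
States satisfying AG EF ¬fin: {SynSent, Listen, FinWait, SynRcvd, Closed, Estab}.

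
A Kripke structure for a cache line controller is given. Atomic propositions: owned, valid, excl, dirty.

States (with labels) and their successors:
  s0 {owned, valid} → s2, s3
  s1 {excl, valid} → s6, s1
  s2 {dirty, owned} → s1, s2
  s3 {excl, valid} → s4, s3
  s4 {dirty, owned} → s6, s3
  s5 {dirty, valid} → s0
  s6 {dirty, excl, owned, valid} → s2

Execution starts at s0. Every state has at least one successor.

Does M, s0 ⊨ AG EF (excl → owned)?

Yes

States satisfying EF (excl → owned): {s0, s1, s2, s3, s4, s5, s6}.
States satisfying AG EF (excl → owned): {s0, s1, s2, s3, s4, s5, s6}.
Every state reachable from s0 satisfies EF (excl → owned).
s0 ∈ Sat(AG EF (excl → owned)).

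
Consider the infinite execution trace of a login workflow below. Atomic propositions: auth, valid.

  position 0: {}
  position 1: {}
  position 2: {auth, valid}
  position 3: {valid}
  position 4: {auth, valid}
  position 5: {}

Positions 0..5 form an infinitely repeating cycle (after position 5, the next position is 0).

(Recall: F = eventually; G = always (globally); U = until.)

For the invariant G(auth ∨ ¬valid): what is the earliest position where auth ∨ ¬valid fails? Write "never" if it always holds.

Check auth ∨ ¬valid at each position in order: 0 ✓, 1 ✓, 2 ✓.
At position 3 the labels are {valid}, so auth ∨ ¬valid is false there. This is the first violation.

3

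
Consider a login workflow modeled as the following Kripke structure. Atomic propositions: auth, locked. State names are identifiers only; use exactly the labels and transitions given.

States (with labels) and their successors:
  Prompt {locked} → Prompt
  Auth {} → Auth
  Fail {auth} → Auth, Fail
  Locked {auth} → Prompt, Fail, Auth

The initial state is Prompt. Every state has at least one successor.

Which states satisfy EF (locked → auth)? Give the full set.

States satisfying locked → auth: {Auth, Fail, Locked}.
States satisfying EF (locked → auth): {Auth, Fail, Locked}.

{Auth, Fail, Locked}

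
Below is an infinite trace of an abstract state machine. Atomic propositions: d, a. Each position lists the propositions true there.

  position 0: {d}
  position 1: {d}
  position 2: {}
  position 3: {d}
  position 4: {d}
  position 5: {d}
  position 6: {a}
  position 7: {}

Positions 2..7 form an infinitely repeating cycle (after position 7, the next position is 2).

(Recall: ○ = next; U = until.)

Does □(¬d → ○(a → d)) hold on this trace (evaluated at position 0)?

Holds

¬d → ○(a → d) holds at every position 0..7, and those are all positions ever visited, so □(¬d → ○(a → d)) holds.
Positions where ¬d holds: 2, 6, 7.
Check ○(a → d) at each: 2→ok, 6→ok, 7→ok.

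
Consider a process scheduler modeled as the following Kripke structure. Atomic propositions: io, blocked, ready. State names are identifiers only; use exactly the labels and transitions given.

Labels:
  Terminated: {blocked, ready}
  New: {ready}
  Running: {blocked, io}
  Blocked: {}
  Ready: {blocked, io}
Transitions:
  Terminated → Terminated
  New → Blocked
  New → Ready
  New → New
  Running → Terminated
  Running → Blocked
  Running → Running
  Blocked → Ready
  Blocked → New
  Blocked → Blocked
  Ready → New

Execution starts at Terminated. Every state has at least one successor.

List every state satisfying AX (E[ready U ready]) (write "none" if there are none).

{Terminated, Ready}

States satisfying E[ready U ready]: {Terminated, New}.
States satisfying AX (E[ready U ready]): {Terminated, Ready}.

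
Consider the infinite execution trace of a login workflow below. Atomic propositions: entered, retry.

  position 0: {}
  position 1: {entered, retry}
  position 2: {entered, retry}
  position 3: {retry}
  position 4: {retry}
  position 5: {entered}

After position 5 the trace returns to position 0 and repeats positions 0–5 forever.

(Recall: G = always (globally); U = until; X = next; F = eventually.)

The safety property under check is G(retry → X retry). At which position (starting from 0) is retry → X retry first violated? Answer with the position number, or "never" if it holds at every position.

Check retry → X retry at each position in order: 0 ✓, 1 ✓, 2 ✓, 3 ✓.
At position 4 the labels are {retry} and the next position 5 has {entered}, so retry → X retry is false there. This is the first violation.

4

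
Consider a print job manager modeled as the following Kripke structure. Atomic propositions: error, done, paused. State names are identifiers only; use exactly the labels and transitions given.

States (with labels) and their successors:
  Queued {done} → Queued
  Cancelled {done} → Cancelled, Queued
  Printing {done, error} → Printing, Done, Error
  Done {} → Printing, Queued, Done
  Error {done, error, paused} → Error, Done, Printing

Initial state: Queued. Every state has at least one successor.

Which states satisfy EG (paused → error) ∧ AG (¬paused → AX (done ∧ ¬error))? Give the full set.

States satisfying paused → error: {Queued, Cancelled, Printing, Done, Error}.
States satisfying EG (paused → error): {Queued, Cancelled, Printing, Done, Error}.
States satisfying ¬paused → AX (done ∧ ¬error): {Queued, Cancelled, Error}.
States satisfying AG (¬paused → AX (done ∧ ¬error)): {Queued, Cancelled}.
States satisfying EG (paused → error) ∧ AG (¬paused → AX (done ∧ ¬error)): {Queued, Cancelled}.

{Queued, Cancelled}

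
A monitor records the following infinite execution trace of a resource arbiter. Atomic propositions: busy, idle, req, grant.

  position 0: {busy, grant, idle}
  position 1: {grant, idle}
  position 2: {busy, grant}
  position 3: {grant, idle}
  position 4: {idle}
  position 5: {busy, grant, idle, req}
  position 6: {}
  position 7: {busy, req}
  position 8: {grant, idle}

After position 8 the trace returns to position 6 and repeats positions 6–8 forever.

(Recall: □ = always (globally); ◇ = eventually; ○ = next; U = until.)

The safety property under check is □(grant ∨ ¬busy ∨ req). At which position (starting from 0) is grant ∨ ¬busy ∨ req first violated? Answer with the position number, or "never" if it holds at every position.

grant ∨ ¬busy ∨ req holds at every position 0..8, and those are all the positions the trace ever visits, so the invariant □(grant ∨ ¬busy ∨ req) is never violated.

never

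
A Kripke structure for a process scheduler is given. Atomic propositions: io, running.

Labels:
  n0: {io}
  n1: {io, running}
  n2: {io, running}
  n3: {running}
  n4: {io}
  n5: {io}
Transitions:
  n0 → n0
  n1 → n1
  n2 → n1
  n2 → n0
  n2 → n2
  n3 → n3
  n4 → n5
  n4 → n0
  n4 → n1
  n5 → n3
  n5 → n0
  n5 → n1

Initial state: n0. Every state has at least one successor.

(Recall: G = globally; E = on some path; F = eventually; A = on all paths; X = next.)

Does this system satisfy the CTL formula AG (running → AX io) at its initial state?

States satisfying running → AX io: {n0, n1, n2, n4, n5}.
States satisfying AG (running → AX io): {n0, n1, n2}.
Every state reachable from n0 satisfies running → AX io.
n0 ∈ Sat(AG (running → AX io)).

Holds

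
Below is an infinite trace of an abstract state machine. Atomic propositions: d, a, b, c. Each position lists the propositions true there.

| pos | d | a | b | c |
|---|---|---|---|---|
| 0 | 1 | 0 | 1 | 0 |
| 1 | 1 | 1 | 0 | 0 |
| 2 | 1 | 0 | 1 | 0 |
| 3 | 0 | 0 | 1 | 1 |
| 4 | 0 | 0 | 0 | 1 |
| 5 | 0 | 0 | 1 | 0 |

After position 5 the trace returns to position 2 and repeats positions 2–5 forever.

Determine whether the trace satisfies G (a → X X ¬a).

Holds

a → X X ¬a holds at every position 0..5, and those are all positions ever visited, so G (a → X X ¬a) holds.
Positions where a holds: 1.
Check X X ¬a at each: 1→ok.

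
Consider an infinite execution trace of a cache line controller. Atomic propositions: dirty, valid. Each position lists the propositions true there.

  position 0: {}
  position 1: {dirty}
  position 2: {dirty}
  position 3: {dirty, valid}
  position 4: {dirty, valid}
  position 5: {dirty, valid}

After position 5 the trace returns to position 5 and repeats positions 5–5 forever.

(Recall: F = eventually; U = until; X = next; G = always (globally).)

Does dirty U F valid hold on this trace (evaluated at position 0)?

Satisfied

Walking from position 0: F valid first holds at position 0, and dirty holds at every earlier position along the way, so dirty U F valid holds.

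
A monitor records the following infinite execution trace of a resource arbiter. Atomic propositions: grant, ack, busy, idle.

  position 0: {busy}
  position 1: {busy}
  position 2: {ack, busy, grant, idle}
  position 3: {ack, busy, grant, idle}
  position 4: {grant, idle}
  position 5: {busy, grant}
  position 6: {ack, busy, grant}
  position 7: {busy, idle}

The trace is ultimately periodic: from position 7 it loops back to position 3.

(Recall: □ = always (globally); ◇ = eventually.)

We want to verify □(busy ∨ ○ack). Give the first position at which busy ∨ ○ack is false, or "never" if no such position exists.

Check busy ∨ ○ack at each position in order: 0 ✓, 1 ✓, 2 ✓, 3 ✓.
At position 4 the labels are {grant, idle} and the next position 5 has {busy, grant}, so busy ∨ ○ack is false there. This is the first violation.

4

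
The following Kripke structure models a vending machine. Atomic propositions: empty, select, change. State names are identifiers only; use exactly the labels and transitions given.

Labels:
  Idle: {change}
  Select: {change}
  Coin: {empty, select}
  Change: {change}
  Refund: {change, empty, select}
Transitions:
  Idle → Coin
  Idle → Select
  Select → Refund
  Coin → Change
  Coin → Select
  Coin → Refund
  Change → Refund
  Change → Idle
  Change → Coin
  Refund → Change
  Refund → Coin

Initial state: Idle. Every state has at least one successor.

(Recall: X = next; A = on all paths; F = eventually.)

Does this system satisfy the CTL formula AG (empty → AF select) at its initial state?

States satisfying empty → AF select: {Idle, Select, Coin, Change, Refund}.
States satisfying AG (empty → AF select): {Idle, Select, Coin, Change, Refund}.
Every state reachable from Idle satisfies empty → AF select.
Idle ∈ Sat(AG (empty → AF select)).

Yes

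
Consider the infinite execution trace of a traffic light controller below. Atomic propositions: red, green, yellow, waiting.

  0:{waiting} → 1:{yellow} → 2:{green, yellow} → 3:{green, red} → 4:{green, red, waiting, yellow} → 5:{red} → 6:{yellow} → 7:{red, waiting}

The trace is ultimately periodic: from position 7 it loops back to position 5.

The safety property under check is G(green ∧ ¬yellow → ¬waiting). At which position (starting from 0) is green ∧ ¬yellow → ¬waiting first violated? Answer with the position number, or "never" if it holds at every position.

green ∧ ¬yellow → ¬waiting holds at every position 0..7, and those are all the positions the trace ever visits, so the invariant G(green ∧ ¬yellow → ¬waiting) is never violated.

never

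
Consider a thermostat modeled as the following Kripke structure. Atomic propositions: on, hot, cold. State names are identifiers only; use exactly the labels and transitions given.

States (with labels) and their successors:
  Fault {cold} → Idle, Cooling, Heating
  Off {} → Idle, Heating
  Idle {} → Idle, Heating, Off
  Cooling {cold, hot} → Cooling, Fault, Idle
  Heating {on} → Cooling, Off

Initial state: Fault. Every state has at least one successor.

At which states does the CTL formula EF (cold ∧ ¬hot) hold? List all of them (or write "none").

States satisfying cold ∧ ¬hot: {Fault}.
States satisfying EF (cold ∧ ¬hot): {Fault, Off, Idle, Cooling, Heating}.

{Fault, Off, Idle, Cooling, Heating}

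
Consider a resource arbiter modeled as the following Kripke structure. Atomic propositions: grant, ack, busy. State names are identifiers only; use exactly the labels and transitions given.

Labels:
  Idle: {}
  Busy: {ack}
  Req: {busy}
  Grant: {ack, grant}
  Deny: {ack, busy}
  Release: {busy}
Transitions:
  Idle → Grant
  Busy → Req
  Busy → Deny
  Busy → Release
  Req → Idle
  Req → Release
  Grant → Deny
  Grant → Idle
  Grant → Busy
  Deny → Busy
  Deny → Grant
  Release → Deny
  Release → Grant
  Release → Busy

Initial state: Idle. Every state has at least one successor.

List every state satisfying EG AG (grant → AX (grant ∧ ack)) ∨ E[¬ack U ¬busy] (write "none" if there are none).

States satisfying AG (grant → AX (grant ∧ ack)): ∅.
States satisfying EG AG (grant → AX (grant ∧ ack)): ∅.
States satisfying ¬ack: {Idle, Req, Release}.
States satisfying ¬busy: {Idle, Busy, Grant}.
States satisfying E[¬ack U ¬busy]: {Idle, Busy, Req, Grant, Release}.
States satisfying EG AG (grant → AX (grant ∧ ack)) ∨ E[¬ack U ¬busy]: {Idle, Busy, Req, Grant, Release}.

{Idle, Busy, Req, Grant, Release}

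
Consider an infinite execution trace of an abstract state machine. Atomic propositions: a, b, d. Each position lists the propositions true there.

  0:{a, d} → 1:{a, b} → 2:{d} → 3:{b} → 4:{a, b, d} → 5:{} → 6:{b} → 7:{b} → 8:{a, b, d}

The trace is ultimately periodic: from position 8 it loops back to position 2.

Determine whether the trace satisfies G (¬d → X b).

Does not hold

¬d → X b must hold at every position from 0 onward. It fails at position 1, so G (¬d → X b) is false.
Positions where ¬d holds: 1, 3, 5, 6, 7.
Check X b at each: 1→fails, 3→ok, 5→ok, 6→ok, 7→ok.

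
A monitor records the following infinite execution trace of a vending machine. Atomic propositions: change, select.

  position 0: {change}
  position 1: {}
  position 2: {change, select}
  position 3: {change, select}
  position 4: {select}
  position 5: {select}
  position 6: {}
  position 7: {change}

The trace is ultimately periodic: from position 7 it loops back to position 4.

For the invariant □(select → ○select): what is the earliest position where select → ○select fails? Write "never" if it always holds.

5

Check select → ○select at each position in order: 0 ✓, 1 ✓, 2 ✓, 3 ✓, 4 ✓.
At position 5 the labels are {select} and the next position 6 has {}, so select → ○select is false there. This is the first violation.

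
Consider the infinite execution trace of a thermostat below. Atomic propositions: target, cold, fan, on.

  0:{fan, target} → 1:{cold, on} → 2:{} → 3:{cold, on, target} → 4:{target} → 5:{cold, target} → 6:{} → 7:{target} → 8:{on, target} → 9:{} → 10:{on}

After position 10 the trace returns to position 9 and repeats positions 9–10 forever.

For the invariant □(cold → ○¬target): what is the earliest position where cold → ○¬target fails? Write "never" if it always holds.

3

Check cold → ○¬target at each position in order: 0 ✓, 1 ✓, 2 ✓.
At position 3 the labels are {cold, on, target} and the next position 4 has {target}, so cold → ○¬target is false there. This is the first violation.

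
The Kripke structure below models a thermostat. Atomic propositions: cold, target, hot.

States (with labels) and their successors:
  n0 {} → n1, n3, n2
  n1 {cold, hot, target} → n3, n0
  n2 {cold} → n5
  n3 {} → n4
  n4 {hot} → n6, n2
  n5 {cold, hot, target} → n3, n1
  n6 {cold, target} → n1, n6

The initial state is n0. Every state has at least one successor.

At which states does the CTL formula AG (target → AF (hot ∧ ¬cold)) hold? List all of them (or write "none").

none

States satisfying target → AF (hot ∧ ¬cold): {n0, n2, n3, n4}.
States satisfying AG (target → AF (hot ∧ ¬cold)): ∅.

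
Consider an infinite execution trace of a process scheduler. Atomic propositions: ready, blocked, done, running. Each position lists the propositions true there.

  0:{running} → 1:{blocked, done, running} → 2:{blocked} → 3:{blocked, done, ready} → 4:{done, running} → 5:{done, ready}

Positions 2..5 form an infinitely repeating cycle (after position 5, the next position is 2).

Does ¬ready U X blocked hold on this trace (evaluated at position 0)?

Satisfied

Walking from position 0: X blocked first holds at position 0, and ¬ready holds at every earlier position along the way, so ¬ready U X blocked holds.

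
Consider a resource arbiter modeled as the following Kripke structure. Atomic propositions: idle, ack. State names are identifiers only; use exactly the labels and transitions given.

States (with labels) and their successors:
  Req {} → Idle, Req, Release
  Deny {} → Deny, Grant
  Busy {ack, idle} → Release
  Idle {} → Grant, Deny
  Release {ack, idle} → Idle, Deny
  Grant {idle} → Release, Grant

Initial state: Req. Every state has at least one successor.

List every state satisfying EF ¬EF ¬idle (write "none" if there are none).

States satisfying ¬EF ¬idle: ∅.
States satisfying EF ¬EF ¬idle: ∅.

none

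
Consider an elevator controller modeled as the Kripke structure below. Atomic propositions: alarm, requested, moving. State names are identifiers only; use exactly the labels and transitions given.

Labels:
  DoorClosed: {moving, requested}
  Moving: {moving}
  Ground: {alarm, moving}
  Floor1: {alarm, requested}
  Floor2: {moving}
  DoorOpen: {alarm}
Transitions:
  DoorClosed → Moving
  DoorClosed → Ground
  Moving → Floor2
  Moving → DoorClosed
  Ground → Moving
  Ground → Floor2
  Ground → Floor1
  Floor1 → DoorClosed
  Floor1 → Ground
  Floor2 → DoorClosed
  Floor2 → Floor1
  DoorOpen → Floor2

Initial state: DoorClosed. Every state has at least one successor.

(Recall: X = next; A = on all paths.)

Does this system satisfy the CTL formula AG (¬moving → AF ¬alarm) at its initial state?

States satisfying ¬moving → AF ¬alarm: {DoorClosed, Moving, Ground, Floor2, DoorOpen}.
States satisfying AG (¬moving → AF ¬alarm): ∅.
Floor1 is reachable from DoorClosed and violates ¬moving → AF ¬alarm, so AG fails at DoorClosed.
DoorClosed ∉ Sat(AG (¬moving → AF ¬alarm)).

Does not hold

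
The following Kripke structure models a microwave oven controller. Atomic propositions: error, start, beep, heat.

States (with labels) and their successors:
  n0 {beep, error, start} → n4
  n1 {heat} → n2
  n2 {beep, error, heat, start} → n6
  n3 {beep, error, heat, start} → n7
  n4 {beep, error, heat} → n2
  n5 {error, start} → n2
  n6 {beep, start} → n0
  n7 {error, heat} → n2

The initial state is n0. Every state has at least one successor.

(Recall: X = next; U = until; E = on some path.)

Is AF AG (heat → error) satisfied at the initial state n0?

States satisfying AG (heat → error): {n0, n2, n3, n4, n5, n6, n7}.
States satisfying AF AG (heat → error): {n0, n1, n2, n3, n4, n5, n6, n7}.
n0 ∈ Sat(AF AG (heat → error)).

Holds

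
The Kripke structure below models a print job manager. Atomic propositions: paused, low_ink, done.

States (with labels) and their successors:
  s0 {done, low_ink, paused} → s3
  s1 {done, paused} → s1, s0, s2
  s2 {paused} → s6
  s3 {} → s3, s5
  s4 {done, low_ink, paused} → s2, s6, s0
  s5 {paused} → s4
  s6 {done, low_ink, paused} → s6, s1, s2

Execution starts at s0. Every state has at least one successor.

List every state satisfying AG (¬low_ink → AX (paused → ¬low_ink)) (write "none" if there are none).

none

States satisfying ¬low_ink → AX (paused → ¬low_ink): {s0, s3, s4, s6}.
States satisfying AG (¬low_ink → AX (paused → ¬low_ink)): ∅.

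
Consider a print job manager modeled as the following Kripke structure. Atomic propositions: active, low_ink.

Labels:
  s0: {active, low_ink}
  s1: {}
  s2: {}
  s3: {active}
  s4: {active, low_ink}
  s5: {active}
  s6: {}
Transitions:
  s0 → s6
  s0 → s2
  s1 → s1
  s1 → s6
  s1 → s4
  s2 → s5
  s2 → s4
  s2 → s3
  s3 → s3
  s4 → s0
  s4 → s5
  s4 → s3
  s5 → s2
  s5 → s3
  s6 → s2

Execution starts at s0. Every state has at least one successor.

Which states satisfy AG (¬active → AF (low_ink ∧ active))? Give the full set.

States satisfying ¬active → AF (low_ink ∧ active): {s0, s3, s4, s5}.
States satisfying AG (¬active → AF (low_ink ∧ active)): {s3}.

{s3}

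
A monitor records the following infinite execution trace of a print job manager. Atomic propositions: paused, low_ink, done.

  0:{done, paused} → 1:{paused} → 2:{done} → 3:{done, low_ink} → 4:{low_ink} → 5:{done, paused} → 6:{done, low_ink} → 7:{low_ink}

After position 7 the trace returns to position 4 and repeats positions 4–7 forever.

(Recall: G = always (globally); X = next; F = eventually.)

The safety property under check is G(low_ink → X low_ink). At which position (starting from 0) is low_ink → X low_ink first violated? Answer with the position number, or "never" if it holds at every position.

4

Check low_ink → X low_ink at each position in order: 0 ✓, 1 ✓, 2 ✓, 3 ✓.
At position 4 the labels are {low_ink} and the next position 5 has {done, paused}, so low_ink → X low_ink is false there. This is the first violation.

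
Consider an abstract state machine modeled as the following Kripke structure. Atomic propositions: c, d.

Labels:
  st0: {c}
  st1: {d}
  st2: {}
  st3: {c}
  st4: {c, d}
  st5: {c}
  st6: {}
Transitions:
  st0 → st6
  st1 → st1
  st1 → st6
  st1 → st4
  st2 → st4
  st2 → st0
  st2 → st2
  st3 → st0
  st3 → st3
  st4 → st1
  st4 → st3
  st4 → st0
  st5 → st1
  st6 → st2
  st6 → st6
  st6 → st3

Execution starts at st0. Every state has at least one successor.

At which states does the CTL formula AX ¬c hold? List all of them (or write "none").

States satisfying ¬c: {st1, st2, st6}.
States satisfying AX ¬c: {st0, st5}.

{st0, st5}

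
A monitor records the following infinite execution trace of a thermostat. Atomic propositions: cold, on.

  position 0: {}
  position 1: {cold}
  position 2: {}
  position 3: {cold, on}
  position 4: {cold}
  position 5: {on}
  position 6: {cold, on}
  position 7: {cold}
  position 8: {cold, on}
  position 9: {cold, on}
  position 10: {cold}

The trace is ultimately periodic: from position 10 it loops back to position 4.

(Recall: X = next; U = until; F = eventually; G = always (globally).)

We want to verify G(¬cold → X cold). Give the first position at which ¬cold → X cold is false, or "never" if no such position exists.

never

¬cold → X cold holds at every position 0..10, and those are all the positions the trace ever visits, so the invariant G(¬cold → X cold) is never violated.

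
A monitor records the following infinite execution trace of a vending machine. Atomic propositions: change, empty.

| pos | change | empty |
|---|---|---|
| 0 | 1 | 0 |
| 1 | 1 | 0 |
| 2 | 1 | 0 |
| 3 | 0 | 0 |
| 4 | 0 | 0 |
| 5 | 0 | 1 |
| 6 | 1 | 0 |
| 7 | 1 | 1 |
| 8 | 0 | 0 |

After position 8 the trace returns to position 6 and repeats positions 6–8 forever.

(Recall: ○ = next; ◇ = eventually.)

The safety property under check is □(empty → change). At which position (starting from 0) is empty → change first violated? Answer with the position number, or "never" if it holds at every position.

5

Check empty → change at each position in order: 0 ✓, 1 ✓, 2 ✓, 3 ✓, 4 ✓.
At position 5 the labels are {empty}, so empty → change is false there. This is the first violation.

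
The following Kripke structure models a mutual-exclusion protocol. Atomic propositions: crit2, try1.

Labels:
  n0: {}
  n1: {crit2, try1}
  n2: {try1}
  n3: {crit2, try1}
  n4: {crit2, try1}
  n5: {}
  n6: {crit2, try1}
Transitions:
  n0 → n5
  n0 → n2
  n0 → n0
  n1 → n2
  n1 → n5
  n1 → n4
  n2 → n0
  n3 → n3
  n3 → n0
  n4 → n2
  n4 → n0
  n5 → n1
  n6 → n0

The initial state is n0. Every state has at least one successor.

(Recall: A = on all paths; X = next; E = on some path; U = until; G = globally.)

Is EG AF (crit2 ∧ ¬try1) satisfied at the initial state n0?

Does not hold

States satisfying AF (crit2 ∧ ¬try1): ∅.
States satisfying EG AF (crit2 ∧ ¬try1): ∅.
No suitable path/successor from n0 witnesses the formula.
n0 ∉ Sat(EG AF (crit2 ∧ ¬try1)).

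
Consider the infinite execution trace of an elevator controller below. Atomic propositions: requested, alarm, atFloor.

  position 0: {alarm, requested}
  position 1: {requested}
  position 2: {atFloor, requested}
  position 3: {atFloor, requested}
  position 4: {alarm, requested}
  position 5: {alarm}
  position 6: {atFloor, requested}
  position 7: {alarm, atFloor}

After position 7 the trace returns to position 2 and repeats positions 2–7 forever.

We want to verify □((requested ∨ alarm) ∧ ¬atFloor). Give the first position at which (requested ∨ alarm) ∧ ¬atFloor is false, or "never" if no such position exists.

Check (requested ∨ alarm) ∧ ¬atFloor at each position in order: 0 ✓, 1 ✓.
At position 2 the labels are {atFloor, requested}, so (requested ∨ alarm) ∧ ¬atFloor is false there. This is the first violation.

2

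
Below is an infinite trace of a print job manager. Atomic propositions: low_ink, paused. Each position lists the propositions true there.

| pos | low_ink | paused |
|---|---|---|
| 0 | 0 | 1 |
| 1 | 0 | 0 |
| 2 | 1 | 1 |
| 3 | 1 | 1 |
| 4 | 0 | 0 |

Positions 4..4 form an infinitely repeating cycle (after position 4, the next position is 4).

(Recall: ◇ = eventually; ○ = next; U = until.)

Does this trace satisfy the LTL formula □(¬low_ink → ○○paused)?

Violated

¬low_ink → ○○paused must hold at every position from 0 onward. It fails at position 4, so □(¬low_ink → ○○paused) is false.
Positions where ¬low_ink holds: 0, 1, 4.
Check ○○paused at each: 0→ok, 1→ok, 4→fails.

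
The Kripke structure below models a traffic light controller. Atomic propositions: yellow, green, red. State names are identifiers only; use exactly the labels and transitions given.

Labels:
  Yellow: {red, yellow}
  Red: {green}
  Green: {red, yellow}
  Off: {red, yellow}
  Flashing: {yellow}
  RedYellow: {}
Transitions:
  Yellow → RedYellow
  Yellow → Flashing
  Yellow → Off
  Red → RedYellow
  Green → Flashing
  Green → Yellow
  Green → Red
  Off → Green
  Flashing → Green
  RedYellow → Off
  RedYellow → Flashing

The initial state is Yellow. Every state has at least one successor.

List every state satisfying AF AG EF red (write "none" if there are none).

{Yellow, Red, Green, Off, Flashing, RedYellow}

States satisfying AG EF red: {Yellow, Red, Green, Off, Flashing, RedYellow}.
States satisfying AF AG EF red: {Yellow, Red, Green, Off, Flashing, RedYellow}.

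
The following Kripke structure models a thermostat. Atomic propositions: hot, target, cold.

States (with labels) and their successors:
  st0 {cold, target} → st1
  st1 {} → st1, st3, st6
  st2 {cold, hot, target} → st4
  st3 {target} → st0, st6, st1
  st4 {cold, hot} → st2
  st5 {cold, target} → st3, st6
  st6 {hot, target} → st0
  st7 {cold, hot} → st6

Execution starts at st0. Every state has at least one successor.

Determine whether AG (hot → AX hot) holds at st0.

Does not hold

States satisfying hot → AX hot: {st0, st1, st2, st3, st4, st5, st7}.
States satisfying AG (hot → AX hot): {st2, st4}.
st6 is reachable from st0 and violates hot → AX hot, so AG fails at st0.
st0 ∉ Sat(AG (hot → AX hot)).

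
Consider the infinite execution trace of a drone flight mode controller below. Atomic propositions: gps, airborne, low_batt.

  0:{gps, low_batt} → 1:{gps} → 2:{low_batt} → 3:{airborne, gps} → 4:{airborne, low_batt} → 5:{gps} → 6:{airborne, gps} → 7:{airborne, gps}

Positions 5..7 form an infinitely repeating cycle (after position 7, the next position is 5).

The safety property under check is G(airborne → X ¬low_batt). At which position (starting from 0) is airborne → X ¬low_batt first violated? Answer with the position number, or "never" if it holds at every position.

Check airborne → X ¬low_batt at each position in order: 0 ✓, 1 ✓, 2 ✓.
At position 3 the labels are {airborne, gps} and the next position 4 has {airborne, low_batt}, so airborne → X ¬low_batt is false there. This is the first violation.

3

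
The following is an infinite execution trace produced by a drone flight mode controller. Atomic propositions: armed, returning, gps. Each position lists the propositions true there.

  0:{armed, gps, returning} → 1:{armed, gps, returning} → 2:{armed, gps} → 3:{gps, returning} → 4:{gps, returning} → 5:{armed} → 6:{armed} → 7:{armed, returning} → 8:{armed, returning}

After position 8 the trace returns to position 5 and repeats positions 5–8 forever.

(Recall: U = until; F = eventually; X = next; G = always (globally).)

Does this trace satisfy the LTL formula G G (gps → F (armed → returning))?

Satisfied

G (gps → F (armed → returning)) holds at every position 0..8, and those are all positions ever visited, so G G (gps → F (armed → returning)) holds.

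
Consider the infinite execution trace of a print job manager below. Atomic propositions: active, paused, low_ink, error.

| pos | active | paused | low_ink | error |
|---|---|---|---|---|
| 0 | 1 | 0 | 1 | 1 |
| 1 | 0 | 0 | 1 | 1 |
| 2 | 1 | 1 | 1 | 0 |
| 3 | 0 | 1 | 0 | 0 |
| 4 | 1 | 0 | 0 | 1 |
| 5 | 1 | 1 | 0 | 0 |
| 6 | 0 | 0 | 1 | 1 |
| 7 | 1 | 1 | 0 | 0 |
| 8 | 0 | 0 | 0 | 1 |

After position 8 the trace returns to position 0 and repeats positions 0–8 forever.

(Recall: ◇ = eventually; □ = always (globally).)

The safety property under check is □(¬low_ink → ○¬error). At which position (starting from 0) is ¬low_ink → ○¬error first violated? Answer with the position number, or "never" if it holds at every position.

3

Check ¬low_ink → ○¬error at each position in order: 0 ✓, 1 ✓, 2 ✓.
At position 3 the labels are {paused} and the next position 4 has {active, error}, so ¬low_ink → ○¬error is false there. This is the first violation.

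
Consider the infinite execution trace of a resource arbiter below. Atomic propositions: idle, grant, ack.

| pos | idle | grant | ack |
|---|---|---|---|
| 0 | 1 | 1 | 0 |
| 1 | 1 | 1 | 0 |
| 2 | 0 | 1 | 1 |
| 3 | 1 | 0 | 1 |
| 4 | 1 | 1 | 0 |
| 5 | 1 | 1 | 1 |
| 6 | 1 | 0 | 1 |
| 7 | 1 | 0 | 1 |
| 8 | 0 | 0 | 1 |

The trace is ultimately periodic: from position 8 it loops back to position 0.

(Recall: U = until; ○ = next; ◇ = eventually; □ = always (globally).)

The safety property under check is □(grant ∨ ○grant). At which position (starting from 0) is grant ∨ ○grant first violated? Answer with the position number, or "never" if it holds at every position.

Check grant ∨ ○grant at each position in order: 0 ✓, 1 ✓, 2 ✓, 3 ✓, 4 ✓, 5 ✓.
At position 6 the labels are {ack, idle} and the next position 7 has {ack, idle}, so grant ∨ ○grant is false there. This is the first violation.

6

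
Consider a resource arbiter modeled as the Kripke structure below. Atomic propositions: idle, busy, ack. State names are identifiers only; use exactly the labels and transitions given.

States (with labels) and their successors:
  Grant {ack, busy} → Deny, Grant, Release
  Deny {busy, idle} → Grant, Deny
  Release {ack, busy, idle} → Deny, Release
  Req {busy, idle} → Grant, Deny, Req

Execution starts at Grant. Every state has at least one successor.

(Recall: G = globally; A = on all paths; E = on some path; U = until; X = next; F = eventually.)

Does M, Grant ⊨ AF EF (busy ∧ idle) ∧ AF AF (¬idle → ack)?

Holds

States satisfying EF (busy ∧ idle): {Grant, Deny, Release, Req}.
States satisfying AF EF (busy ∧ idle): {Grant, Deny, Release, Req}.
States satisfying AF (¬idle → ack): {Grant, Deny, Release, Req}.
States satisfying AF AF (¬idle → ack): {Grant, Deny, Release, Req}.
States satisfying AF EF (busy ∧ idle) ∧ AF AF (¬idle → ack): {Grant, Deny, Release, Req}.
Grant ∈ Sat(AF EF (busy ∧ idle) ∧ AF AF (¬idle → ack)).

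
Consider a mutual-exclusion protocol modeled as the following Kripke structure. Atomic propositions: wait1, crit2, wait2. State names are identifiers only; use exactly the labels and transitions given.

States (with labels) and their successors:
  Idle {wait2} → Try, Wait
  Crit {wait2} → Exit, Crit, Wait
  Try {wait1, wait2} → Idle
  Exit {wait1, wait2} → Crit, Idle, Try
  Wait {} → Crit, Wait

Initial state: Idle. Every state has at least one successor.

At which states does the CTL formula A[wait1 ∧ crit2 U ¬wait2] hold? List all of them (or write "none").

States satisfying wait1 ∧ crit2: ∅.
States satisfying ¬wait2: {Wait}.
States satisfying A[wait1 ∧ crit2 U ¬wait2]: {Wait}.

{Wait}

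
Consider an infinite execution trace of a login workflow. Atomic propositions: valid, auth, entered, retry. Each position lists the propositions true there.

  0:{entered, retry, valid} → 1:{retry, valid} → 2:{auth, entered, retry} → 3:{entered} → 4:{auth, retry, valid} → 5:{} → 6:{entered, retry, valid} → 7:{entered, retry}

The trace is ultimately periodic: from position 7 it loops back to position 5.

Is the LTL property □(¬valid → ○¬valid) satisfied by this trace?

¬valid → ○¬valid must hold at every position from 0 onward. It fails at position 3, so □(¬valid → ○¬valid) is false.
Positions where ¬valid holds: 2, 3, 5, 7.
Check ○¬valid at each: 2→ok, 3→fails, 5→fails, 7→ok.

Violated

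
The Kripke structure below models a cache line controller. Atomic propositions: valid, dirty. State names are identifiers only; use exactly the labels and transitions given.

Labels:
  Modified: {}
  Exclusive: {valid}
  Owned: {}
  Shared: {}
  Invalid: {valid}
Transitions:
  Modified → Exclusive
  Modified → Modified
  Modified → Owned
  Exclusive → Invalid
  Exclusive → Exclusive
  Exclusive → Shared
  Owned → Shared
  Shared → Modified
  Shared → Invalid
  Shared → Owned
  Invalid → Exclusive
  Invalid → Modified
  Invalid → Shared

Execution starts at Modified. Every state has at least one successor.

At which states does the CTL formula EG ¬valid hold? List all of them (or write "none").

States satisfying ¬valid: {Modified, Owned, Shared}.
States satisfying EG ¬valid: {Modified, Owned, Shared}.

{Modified, Owned, Shared}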